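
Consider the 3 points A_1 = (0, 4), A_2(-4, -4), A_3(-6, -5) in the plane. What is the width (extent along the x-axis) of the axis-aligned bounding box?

6

max x = 0, min x = -6, so width = 6.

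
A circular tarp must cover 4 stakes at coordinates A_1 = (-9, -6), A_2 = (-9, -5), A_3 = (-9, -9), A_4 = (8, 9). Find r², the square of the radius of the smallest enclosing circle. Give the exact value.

The farthest pair is A_3–A_4 with squared distance 613. The circle on this segment as diameter has centre (-0.5, 0) and r² = 613/4 = 153.25.
Check A_1: distance² to centre = 108.25 ≤ 153.25, so it lies inside.
All remaining points lie in this disk, and no smaller disk contains both endpoints, so this is the minimum enclosing circle.

153.25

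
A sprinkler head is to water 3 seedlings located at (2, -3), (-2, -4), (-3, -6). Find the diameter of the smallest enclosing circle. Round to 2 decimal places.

Call the three points A, B, C in the order given.
Side lengths²: AB² = 17, AC² = 34, BC² = 5.
Since AC² = 34 ≥ 17 + 5 = 22, the angle opposite AC is not acute, so the smallest enclosing circle has AC as diameter.
Centre = midpoint of AC = (-0.5, -4.5), r² = 34/4 = 8.5.
Diameter = 2r = 2√(8.5) ≈ 5.83.

5.83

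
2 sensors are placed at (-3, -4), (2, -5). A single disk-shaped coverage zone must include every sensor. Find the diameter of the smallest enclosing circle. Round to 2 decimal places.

The smallest circle enclosing two points has them as diameter endpoints.
Centre = midpoint = (-0.5, -4.5); r² = |(-3, -4)−(2, -5)|²/4 = 26/4 = 6.5.
Diameter = 2r = 2√(6.5) ≈ 5.10.

5.10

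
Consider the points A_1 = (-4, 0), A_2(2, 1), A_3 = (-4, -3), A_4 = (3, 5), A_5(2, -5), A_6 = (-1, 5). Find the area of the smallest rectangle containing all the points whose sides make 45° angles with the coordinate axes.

97.5

In coordinates u = x + y, v = x − y the rectangle is axis-aligned; the map (x,y)→(u,v) scales areas by 2.
u-values: -4, 3, -7, 8, -3, 4; range = 8 − (-7) = 15.
v-values: -4, 1, -1, -2, 7, -6; range = 7 − (-6) = 13.
Area = (15 × 13) / 2 = 97.5.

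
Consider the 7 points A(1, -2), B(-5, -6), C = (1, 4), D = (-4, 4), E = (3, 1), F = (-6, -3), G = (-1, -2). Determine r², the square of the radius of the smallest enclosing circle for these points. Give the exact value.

The farthest pair is B–C with squared distance 136. The circle on this segment as diameter has centre (-2, -1) and r² = 136/4 = 34.
Check A: distance² to centre = 10 ≤ 34, so it lies inside.
All remaining points lie in this disk, and no smaller disk contains both endpoints, so this is the minimum enclosing circle.

34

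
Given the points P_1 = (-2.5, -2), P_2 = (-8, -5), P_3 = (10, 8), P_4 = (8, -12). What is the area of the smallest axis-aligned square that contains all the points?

400

The bounding box has width 18 and height 20.
An axis-aligned square enclosing the set must have side ≥ max(width, height).
So the minimum side is max(18, 20) = 20.
Area = 20² = 400.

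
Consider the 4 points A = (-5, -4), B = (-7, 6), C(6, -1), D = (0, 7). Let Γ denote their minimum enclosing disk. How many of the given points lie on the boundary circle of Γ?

3

A smallest enclosing disk is always determined by at most three of the input points on its boundary.
The minimum enclosing circle is determined by three boundary points: A, B, C.
Their circumcentre is (-43/58, 119/58) with r² = 92105/1682.
The farthest remaining point D is at distance² 42109/1682 ≤ 92105/1682.
The points at distance exactly r from the centre are A, B, C — 3 points.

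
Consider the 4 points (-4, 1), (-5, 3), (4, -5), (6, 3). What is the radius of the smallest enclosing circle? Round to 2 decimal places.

The minimum enclosing circle of a finite set is fixed by two of the points (as a diameter) or three (as a circumcircle).
The minimum enclosing circle is determined by three boundary points: (-5, 3), (4, -5), (6, 3).
Their circumcentre is (0.5, 0.125) with r² = 38.515625.
The farthest remaining point (-4, 1) is at distance² 21.015625 ≤ 38.515625.
r = √(38.515625) ≈ 6.21.

6.21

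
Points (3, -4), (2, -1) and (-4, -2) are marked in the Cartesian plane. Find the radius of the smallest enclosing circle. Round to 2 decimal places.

3.64

Call the three points A, B, C in the order given.
Side lengths²: AB² = 10, AC² = 53, BC² = 37.
Since AC² = 53 ≥ 37 + 10 = 47, the angle opposite AC is not acute, so the smallest enclosing circle has AC as diameter.
Centre = midpoint of AC = (-0.5, -3), r² = 53/4 = 13.25.
r = √(13.25) ≈ 3.64.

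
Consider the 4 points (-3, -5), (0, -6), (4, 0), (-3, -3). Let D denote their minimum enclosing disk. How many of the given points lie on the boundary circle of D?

2

The minimum enclosing circle of a finite set is fixed by two of the points (as a diameter) or three (as a circumcircle).
The farthest pair is (-3, -5)–(4, 0) with squared distance 74. The circle on this segment as diameter has centre (0.5, -2.5) and r² = 74/4 = 18.5.
Check (0, -6): distance² to centre = 12.5 ≤ 18.5, so it lies inside.
All remaining points lie in this disk, and no smaller disk contains both endpoints, so this is the minimum enclosing circle.
The points at distance exactly r from the centre are (-3, -5), (4, 0) — 2 points.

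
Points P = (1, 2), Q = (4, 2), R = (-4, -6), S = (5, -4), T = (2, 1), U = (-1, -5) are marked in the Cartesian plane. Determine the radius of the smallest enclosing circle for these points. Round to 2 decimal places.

By Welzl's lemma the MEC is supported by two points (diametrically opposite) or three points (on a circumcircle).
The farthest pair is Q–R with squared distance 128. The circle on this segment as diameter has centre (0, -2) and r² = 128/4 = 32.
Check P: distance² to centre = 17 ≤ 32, so it lies inside.
All remaining points lie in this disk, and no smaller disk contains both endpoints, so this is the minimum enclosing circle.
r = √32 ≈ 5.66.

5.66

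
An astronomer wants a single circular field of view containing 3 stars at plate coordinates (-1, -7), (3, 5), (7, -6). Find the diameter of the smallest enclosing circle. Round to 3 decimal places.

Call the three points A, B, C in the order given.
Side lengths²: AB² = 160, AC² = 65, BC² = 137.
Since AB² = 160 < 137 + 65 = 202, the triangle is acute, so the smallest enclosing circle is the circumcircle.
Circumcentre = (109/46, -67/46), r² = 44525/1058.
Diameter = 2r = 2√(44525/1058) ≈ 12.974.

12.974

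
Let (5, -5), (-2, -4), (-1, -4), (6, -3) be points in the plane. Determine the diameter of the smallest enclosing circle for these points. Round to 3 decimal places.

By Welzl's lemma the MEC is supported by two points (diametrically opposite) or three points (on a circumcircle).
The farthest pair is (-2, -4)–(6, -3) with squared distance 65. The circle on this segment as diameter has centre (2, -3.5) and r² = 65/4 = 16.25.
Check (5, -5): distance² to centre = 11.25 ≤ 16.25, so it lies inside.
All remaining points lie in this disk, and no smaller disk contains both endpoints, so this is the minimum enclosing circle.
Diameter = 2r = 2√(16.25) ≈ 8.062.

8.062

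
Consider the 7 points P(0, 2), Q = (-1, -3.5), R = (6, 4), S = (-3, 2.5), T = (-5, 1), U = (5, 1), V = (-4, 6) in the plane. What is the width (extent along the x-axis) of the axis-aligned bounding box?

max x = 6, min x = -5, so width = 11.

11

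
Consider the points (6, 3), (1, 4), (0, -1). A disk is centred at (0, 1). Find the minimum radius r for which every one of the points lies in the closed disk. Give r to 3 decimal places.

The required radius is the distance from (0, 1) to the farthest point.
Squared distances: 40, 10, 4.
Maximum is 40, attained at (6, 3).
r = √40 ≈ 6.325.

6.325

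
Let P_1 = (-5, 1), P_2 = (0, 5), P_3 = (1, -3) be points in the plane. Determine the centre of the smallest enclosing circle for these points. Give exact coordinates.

(-17/22, 37/44)

Side lengths²: P_1P_2² = 41, P_1P_3² = 52, P_2P_3² = 65.
Since P_2P_3² = 65 < 52 + 41 = 93, the triangle is acute, so the smallest enclosing circle is the circumcircle.
Circumcentre = (-17/22, 37/44), r² = 34645/1936.
Centre = (-17/22, 37/44).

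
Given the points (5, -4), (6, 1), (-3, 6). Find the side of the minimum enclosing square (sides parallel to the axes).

10

The bounding box has width 9 and height 10.
An axis-aligned square enclosing the set must have side ≥ max(width, height).
So the minimum side is max(9, 10) = 10.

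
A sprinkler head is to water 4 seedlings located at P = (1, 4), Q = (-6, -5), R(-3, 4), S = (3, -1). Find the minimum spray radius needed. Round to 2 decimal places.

The minimum enclosing circle of a finite set is fixed by two of the points (as a diameter) or three (as a circumcircle).
The farthest pair is P–Q with squared distance 130. The circle on this segment as diameter has centre (-2.5, -0.5) and r² = 130/4 = 32.5.
Check R: distance² to centre = 20.5 ≤ 32.5, so it lies inside.
All remaining points lie in this disk, and no smaller disk contains both endpoints, so this is the minimum enclosing circle.
r = √(32.5) ≈ 5.70.

5.70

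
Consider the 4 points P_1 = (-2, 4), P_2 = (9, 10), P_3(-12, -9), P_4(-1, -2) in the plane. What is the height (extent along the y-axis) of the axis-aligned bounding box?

19

max y = 10, min y = -9, so height = 19.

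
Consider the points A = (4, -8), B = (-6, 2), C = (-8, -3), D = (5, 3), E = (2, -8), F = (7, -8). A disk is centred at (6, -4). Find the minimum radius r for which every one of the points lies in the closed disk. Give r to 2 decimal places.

14.04

The required radius is the distance from (6, -4) to the farthest point.
Squared distances: 20, 180, 197, 50, 32, 17.
Maximum is 197, attained at C.
r = √197 ≈ 14.04.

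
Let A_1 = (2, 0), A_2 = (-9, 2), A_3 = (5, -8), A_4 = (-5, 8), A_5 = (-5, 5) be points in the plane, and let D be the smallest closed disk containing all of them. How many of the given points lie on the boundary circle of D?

By Welzl's lemma the MEC is supported by two points (diametrically opposite) or three points (on a circumcircle).
The farthest pair is A_3–A_4 with squared distance 356. The circle on this segment as diameter has centre (0, 0) and r² = 356/4 = 89.
Check A_1: distance² to centre = 4 ≤ 89, so it lies inside.
All remaining points lie in this disk, and no smaller disk contains both endpoints, so this is the minimum enclosing circle.
The points at distance exactly r from the centre are A_3, A_4 — 2 points.

2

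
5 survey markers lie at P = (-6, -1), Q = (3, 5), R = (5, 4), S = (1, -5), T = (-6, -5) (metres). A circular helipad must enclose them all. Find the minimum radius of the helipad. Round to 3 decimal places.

7.106

The farthest pair is R–T with squared distance 202. The circle on this segment as diameter has centre (-0.5, -0.5) and r² = 202/4 = 50.5.
Check P: distance² to centre = 30.5 ≤ 50.5, so it lies inside.
All remaining points lie in this disk, and no smaller disk contains both endpoints, so this is the minimum enclosing circle.
r = √(50.5) ≈ 7.106.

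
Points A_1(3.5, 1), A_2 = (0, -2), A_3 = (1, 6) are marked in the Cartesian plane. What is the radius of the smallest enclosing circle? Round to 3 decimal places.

4.031

Side lengths²: A_1A_2² = 21.25, A_1A_3² = 31.25, A_2A_3² = 65.
Since A_2A_3² = 65 ≥ 31.25 + 21.25 = 52.5, the angle opposite A_2A_3 is not acute, so the smallest enclosing circle has A_2A_3 as diameter.
Centre = midpoint of A_2A_3 = (0.5, 2), r² = 65/4 = 16.25.
r = √(16.25) ≈ 4.031.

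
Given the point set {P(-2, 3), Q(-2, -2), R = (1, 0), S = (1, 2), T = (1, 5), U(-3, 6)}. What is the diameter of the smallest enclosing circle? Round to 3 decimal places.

The minimum enclosing circle is determined by three boundary points: Q, T, U.
Their circumcentre is (-115/62, 129/62) with r² = 32045/1922.
The farthest remaining point R is at distance² 23985/1922 ≤ 32045/1922.
Diameter = 2r = 2√(32045/1922) ≈ 8.166.

8.166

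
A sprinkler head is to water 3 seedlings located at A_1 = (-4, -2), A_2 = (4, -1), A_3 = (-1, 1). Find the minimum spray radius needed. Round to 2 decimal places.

Side lengths²: A_1A_2² = 65, A_1A_3² = 18, A_2A_3² = 29.
Since A_1A_2² = 65 ≥ 29 + 18 = 47, the angle opposite A_1A_2 is not acute, so the smallest enclosing circle has A_1A_2 as diameter.
Centre = midpoint of A_1A_2 = (0, -1.5), r² = 65/4 = 16.25.
r = √(16.25) ≈ 4.03.

4.03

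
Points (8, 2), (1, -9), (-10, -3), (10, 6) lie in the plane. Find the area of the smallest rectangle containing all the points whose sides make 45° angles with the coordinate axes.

In coordinates u = x + y, v = x − y the rectangle is axis-aligned; the map (x,y)→(u,v) scales areas by 2.
u-values: 10, -8, -13, 16; range = 16 − (-13) = 29.
v-values: 6, 10, -7, 4; range = 10 − (-7) = 17.
Area = (29 × 17) / 2 = 246.5.

246.5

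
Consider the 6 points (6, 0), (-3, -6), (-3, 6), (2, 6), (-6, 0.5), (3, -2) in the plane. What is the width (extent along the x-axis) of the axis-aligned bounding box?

max x = 6, min x = -6, so width = 12.

12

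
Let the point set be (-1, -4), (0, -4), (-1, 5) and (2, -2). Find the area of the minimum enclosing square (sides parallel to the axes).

The bounding box has width 3 and height 9.
An axis-aligned square enclosing the set must have side ≥ max(width, height).
So the minimum side is max(3, 9) = 9.
Area = 9² = 81.

81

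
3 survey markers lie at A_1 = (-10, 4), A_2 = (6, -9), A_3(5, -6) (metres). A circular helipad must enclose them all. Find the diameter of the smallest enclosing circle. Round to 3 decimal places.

Side lengths²: A_1A_2² = 425, A_1A_3² = 325, A_2A_3² = 10.
Since A_1A_2² = 425 ≥ 325 + 10 = 335, the angle opposite A_1A_2 is not acute, so the smallest enclosing circle has A_1A_2 as diameter.
Centre = midpoint of A_1A_2 = (-2, -2.5), r² = 425/4 = 106.25.
Diameter = 2r = 2√(106.25) ≈ 20.616.

20.616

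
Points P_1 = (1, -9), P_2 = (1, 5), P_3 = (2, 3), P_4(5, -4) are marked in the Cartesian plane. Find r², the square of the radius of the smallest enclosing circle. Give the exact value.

49

A smallest enclosing disk is always determined by at most three of the input points on its boundary.
The farthest pair is P_1–P_2 with squared distance 196. The circle on this segment as diameter has centre (1, -2) and r² = 196/4 = 49.
Check P_3: distance² to centre = 26 ≤ 49, so it lies inside.
All remaining points lie in this disk, and no smaller disk contains both endpoints, so this is the minimum enclosing circle.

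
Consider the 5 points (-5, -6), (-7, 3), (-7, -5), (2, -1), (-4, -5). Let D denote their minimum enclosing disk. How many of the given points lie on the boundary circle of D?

3

By Welzl's lemma the MEC is supported by two points (diametrically opposite) or three points (on a circumcircle).
The minimum enclosing circle is determined by three boundary points: (-7, 3), (-7, -5), (2, -1).
Their circumcentre is (-61/18, -1) with r² = 9409/324.
The farthest remaining point (-5, -6) is at distance² 8941/324 ≤ 9409/324.
The points at distance exactly r from the centre are (-7, 3), (-7, -5), (2, -1) — 3 points.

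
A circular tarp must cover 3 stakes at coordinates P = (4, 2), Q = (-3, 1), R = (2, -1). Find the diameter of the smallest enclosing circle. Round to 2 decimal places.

Side lengths²: PQ² = 50, PR² = 13, QR² = 29.
Since PQ² = 50 ≥ 29 + 13 = 42, the angle opposite PQ is not acute, so the smallest enclosing circle has PQ as diameter.
Centre = midpoint of PQ = (0.5, 1.5), r² = 50/4 = 12.5.
Diameter = 2r = 2√(12.5) ≈ 7.07.

7.07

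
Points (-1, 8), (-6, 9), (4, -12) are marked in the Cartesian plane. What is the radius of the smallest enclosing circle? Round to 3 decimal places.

Call the three points A, B, C in the order given.
Side lengths²: AB² = 26, AC² = 425, BC² = 541.
Since BC² = 541 ≥ 425 + 26 = 451, the angle opposite BC is not acute, so the smallest enclosing circle has BC as diameter.
Centre = midpoint of BC = (-1, -1.5), r² = 541/4 = 135.25.
r = √(135.25) ≈ 11.630.

11.630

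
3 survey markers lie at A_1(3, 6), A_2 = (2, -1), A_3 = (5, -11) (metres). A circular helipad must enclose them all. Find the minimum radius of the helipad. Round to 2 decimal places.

8.56

Side lengths²: A_1A_2² = 50, A_1A_3² = 293, A_2A_3² = 109.
Since A_1A_3² = 293 ≥ 109 + 50 = 159, the angle opposite A_1A_3 is not acute, so the smallest enclosing circle has A_1A_3 as diameter.
Centre = midpoint of A_1A_3 = (4, -2.5), r² = 293/4 = 73.25.
r = √(73.25) ≈ 8.56.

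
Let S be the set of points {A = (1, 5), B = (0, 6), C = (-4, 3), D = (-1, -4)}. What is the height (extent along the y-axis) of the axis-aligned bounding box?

max y = 6, min y = -4, so height = 10.

10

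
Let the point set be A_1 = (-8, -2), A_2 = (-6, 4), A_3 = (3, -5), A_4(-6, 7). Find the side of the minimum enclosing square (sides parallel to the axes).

12

The bounding box has width 11 and height 12.
An axis-aligned square enclosing the set must have side ≥ max(width, height).
So the minimum side is max(11, 12) = 12.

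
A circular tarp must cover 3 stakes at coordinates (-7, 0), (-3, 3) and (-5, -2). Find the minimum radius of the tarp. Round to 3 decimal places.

Call the three points A, B, C in the order given.
Side lengths²: AB² = 25, AC² = 8, BC² = 29.
Since BC² = 29 < 25 + 8 = 33, the triangle is acute, so the smallest enclosing circle is the circumcircle.
Circumcentre = (-61/14, 9/14), r² = 725/98.
r = √(725/98) ≈ 2.720.

2.720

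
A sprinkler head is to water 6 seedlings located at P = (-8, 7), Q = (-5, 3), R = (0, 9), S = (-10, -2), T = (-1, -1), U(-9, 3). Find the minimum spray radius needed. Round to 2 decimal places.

By Welzl's lemma the MEC is supported by two points (diametrically opposite) or three points (on a circumcircle).
The farthest pair is R–S with squared distance 221. The circle on this segment as diameter has centre (-5, 3.5) and r² = 221/4 = 55.25.
Check P: distance² to centre = 21.25 ≤ 55.25, so it lies inside.
All remaining points lie in this disk, and no smaller disk contains both endpoints, so this is the minimum enclosing circle.
r = √(55.25) ≈ 7.43.

7.43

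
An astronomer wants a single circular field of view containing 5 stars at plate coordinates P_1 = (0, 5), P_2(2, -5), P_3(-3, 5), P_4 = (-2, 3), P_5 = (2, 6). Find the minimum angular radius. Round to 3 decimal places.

By Welzl's lemma the MEC is supported by two points (diametrically opposite) or three points (on a circumcircle).
The minimum enclosing circle is determined by three boundary points: P_2, P_3, P_5.
Their circumcentre is (0.5, 0.5) with r² = 32.5.
The farthest remaining point P_1 is at distance² 20.5 ≤ 32.5.
r = √(32.5) ≈ 5.701.

5.701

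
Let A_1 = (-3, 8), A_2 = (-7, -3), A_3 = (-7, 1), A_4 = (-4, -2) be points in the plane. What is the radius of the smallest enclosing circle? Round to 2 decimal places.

5.85

A smallest enclosing disk is always determined by at most three of the input points on its boundary.
The farthest pair is A_1–A_2 with squared distance 137. The circle on this segment as diameter has centre (-5, 2.5) and r² = 137/4 = 34.25.
Check A_3: distance² to centre = 6.25 ≤ 34.25, so it lies inside.
All remaining points lie in this disk, and no smaller disk contains both endpoints, so this is the minimum enclosing circle.
r = √(34.25) ≈ 5.85.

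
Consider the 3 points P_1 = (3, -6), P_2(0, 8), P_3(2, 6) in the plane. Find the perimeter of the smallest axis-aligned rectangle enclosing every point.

Width = max x − min x = 3 − 0 = 3.
Height = max y − min y = 8 − (-6) = 14.
Perimeter = 2(3 + 14) = 34.

34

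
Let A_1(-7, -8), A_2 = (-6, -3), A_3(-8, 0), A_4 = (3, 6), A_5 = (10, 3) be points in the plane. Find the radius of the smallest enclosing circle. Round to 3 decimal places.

10.124

The minimum enclosing circle of a finite set is fixed by two of the points (as a diameter) or three (as a circumcircle).
The farthest pair is A_1–A_5 with squared distance 410. The circle on this segment as diameter has centre (1.5, -2.5) and r² = 410/4 = 102.5.
Check A_2: distance² to centre = 56.5 ≤ 102.5, so it lies inside.
All remaining points lie in this disk, and no smaller disk contains both endpoints, so this is the minimum enclosing circle.
r = √(102.5) ≈ 10.124.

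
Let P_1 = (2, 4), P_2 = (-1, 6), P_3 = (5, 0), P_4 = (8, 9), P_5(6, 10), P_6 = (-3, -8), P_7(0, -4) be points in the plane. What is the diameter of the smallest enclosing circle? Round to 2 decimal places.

The farthest pair is P_4–P_6 with squared distance 410. The circle on this segment as diameter has centre (2.5, 0.5) and r² = 410/4 = 102.5.
Check P_1: distance² to centre = 12.5 ≤ 102.5, so it lies inside.
All remaining points lie in this disk, and no smaller disk contains both endpoints, so this is the minimum enclosing circle.
Diameter = 2r = 2√(102.5) ≈ 20.25.

20.25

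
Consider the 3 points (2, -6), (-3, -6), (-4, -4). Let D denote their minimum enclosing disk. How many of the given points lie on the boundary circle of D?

Call the three points A, B, C in the order given.
Side lengths²: AB² = 25, AC² = 40, BC² = 5.
Since AC² = 40 ≥ 25 + 5 = 30, the angle opposite AC is not acute, so the smallest enclosing circle has AC as diameter.
Centre = midpoint of AC = (-1, -5), r² = 40/4 = 10.
The points at distance exactly r from the centre are (2, -6), (-4, -4) — 2 points.

2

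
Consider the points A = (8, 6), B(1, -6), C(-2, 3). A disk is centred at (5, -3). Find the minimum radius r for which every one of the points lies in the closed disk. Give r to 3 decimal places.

9.487

The required radius is the distance from (5, -3) to the farthest point.
Squared distances: 90, 25, 85.
Maximum is 90, attained at A.
r = √90 ≈ 9.487.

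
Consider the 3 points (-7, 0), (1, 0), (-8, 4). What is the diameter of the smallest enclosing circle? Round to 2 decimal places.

Call the three points A, B, C in the order given.
Side lengths²: AB² = 64, AC² = 17, BC² = 97.
Since BC² = 97 ≥ 64 + 17 = 81, the angle opposite BC is not acute, so the smallest enclosing circle has BC as diameter.
Centre = midpoint of BC = (-3.5, 2), r² = 97/4 = 24.25.
Diameter = 2r = 2√(24.25) ≈ 9.85.

9.85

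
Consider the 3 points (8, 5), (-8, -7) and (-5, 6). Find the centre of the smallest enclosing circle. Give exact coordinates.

Call the three points A, B, C in the order given.
Side lengths²: AB² = 400, AC² = 170, BC² = 178.
Since AB² = 400 ≥ 178 + 170 = 348, the angle opposite AB is not acute, so the smallest enclosing circle has AB as diameter.
Centre = midpoint of AB = (0, -1), r² = 400/4 = 100.
Centre = (0, -1).

(0, -1)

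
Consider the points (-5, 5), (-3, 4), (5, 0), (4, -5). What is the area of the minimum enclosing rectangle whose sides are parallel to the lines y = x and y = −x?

In coordinates u = x + y, v = x − y the rectangle is axis-aligned; the map (x,y)→(u,v) scales areas by 2.
u-values: 0, 1, 5, -1; range = 5 − (-1) = 6.
v-values: -10, -7, 5, 9; range = 9 − (-10) = 19.
Area = (6 × 19) / 2 = 57.

57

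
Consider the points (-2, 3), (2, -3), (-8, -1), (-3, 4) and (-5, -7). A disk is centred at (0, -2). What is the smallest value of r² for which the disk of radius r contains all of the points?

65

The required radius is the distance from (0, -2) to the farthest point.
Squared distances: 29, 5, 65, 45, 50.
Maximum is 65, attained at (-8, -1).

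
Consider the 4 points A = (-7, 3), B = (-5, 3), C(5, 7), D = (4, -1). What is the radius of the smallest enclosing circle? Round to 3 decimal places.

6.487

The minimum enclosing circle is determined by three boundary points: A, C, D.
Their circumcentre is (-25/46, 167/46) with r² = 44525/1058.
The farthest remaining point B is at distance² 21433/1058 ≤ 44525/1058.
r = √(44525/1058) ≈ 6.487.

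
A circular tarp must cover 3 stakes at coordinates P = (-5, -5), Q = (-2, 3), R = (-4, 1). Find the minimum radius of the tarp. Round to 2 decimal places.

Side lengths²: PQ² = 73, PR² = 37, QR² = 8.
Since PQ² = 73 ≥ 37 + 8 = 45, the angle opposite PQ is not acute, so the smallest enclosing circle has PQ as diameter.
Centre = midpoint of PQ = (-3.5, -1), r² = 73/4 = 18.25.
r = √(18.25) ≈ 4.27.

4.27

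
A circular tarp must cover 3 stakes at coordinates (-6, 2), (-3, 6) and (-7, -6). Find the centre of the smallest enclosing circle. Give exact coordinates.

Call the three points A, B, C in the order given.
Side lengths²: AB² = 25, AC² = 65, BC² = 160.
Since BC² = 160 ≥ 65 + 25 = 90, the angle opposite BC is not acute, so the smallest enclosing circle has BC as diameter.
Centre = midpoint of BC = (-5, 0), r² = 160/4 = 40.
Centre = (-5, 0).

(-5, 0)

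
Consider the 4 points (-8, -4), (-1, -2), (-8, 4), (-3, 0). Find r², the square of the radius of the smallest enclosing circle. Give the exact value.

The minimum enclosing circle is determined by three boundary points: (-8, -4), (-1, -2), (-8, 4).
Their circumcentre is (-75/14, 0) with r² = 4505/196.
The farthest remaining point (-3, 0) is at distance² 1089/196 ≤ 4505/196.

4505/196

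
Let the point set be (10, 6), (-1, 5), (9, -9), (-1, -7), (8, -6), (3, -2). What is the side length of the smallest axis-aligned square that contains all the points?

The bounding box has width 11 and height 15.
An axis-aligned square enclosing the set must have side ≥ max(width, height).
So the minimum side is max(11, 15) = 15.

15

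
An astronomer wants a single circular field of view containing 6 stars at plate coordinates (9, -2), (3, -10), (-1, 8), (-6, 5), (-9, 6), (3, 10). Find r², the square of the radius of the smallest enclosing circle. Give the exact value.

1000/9

By Welzl's lemma the MEC is supported by two points (diametrically opposite) or three points (on a circumcircle).
The minimum enclosing circle is determined by three boundary points: (3, -10), (-9, 6), (3, 10).
Their circumcentre is (-1/3, 0) with r² = 1000/9.
The farthest remaining point (9, -2) is at distance² 820/9 ≤ 1000/9.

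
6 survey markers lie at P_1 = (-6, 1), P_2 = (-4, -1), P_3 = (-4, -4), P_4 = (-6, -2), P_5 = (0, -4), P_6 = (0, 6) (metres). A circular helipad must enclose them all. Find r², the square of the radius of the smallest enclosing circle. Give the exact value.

By Welzl's lemma the MEC is supported by two points (diametrically opposite) or three points (on a circumcircle).
The farthest pair is P_3–P_6 with squared distance 116. The circle on this segment as diameter has centre (-2, 1) and r² = 116/4 = 29.
Check P_1: distance² to centre = 16 ≤ 29, so it lies inside.
All remaining points lie in this disk, and no smaller disk contains both endpoints, so this is the minimum enclosing circle.

29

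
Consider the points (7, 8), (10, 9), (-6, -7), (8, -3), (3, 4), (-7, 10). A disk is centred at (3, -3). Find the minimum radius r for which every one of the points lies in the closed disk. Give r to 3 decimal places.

The required radius is the distance from (3, -3) to the farthest point.
Squared distances: 137, 193, 97, 25, 49, 269.
Maximum is 269, attained at (-7, 10).
r = √269 ≈ 16.401.

16.401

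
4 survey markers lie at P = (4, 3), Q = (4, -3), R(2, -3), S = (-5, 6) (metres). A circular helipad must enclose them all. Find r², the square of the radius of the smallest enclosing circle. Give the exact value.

By Welzl's lemma the MEC is supported by two points (diametrically opposite) or three points (on a circumcircle).
The farthest pair is Q–S with squared distance 162. The circle on this segment as diameter has centre (-0.5, 1.5) and r² = 162/4 = 40.5.
Check P: distance² to centre = 22.5 ≤ 40.5, so it lies inside.
All remaining points lie in this disk, and no smaller disk contains both endpoints, so this is the minimum enclosing circle.

40.5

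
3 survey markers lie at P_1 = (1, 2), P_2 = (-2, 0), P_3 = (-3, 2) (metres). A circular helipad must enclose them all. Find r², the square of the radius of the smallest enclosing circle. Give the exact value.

4.0625

Side lengths²: P_1P_2² = 13, P_1P_3² = 16, P_2P_3² = 5.
Since P_1P_3² = 16 < 13 + 5 = 18, the triangle is acute, so the smallest enclosing circle is the circumcircle.
Circumcentre = (-1, 1.75), r² = 4.0625.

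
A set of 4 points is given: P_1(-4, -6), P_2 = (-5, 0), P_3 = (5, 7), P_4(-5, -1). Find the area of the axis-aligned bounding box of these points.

130

x ranges over [-5, 5], width 10.
y ranges over [-6, 7], height 13.
Area = 10 × 13 = 130.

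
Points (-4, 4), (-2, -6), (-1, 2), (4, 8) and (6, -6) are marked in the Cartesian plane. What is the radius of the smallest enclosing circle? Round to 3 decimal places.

7.693

A smallest enclosing disk is always determined by at most three of the input points on its boundary.
The minimum enclosing circle is determined by three boundary points: (-2, -6), (4, 8), (6, -6).
Their circumcentre is (2, 4/7) with r² = 2900/49.
The farthest remaining point (-4, 4) is at distance² 2340/49 ≤ 2900/49.
r = √(2900/49) ≈ 7.693.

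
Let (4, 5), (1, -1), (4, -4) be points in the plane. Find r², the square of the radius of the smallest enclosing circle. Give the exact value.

Call the three points A, B, C in the order given.
Side lengths²: AB² = 45, AC² = 81, BC² = 18.
Since AC² = 81 ≥ 45 + 18 = 63, the angle opposite AC is not acute, so the smallest enclosing circle has AC as diameter.
Centre = midpoint of AC = (4, 0.5), r² = 81/4 = 20.25.

20.25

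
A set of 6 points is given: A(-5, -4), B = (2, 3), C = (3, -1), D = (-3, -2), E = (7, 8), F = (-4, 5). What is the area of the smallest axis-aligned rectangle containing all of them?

144

x ranges over [-5, 7], width 12.
y ranges over [-4, 8], height 12.
Area = 12 × 12 = 144.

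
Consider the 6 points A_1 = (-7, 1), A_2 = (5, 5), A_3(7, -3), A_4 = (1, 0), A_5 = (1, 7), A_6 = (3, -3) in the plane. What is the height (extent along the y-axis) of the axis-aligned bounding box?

max y = 7, min y = -3, so height = 10.

10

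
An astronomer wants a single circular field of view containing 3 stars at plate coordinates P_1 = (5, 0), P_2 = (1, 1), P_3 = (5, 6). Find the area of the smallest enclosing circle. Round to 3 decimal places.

Side lengths²: P_1P_2² = 17, P_1P_3² = 36, P_2P_3² = 41.
Since P_2P_3² = 41 < 36 + 17 = 53, the triangle is acute, so the smallest enclosing circle is the circumcircle.
Circumcentre = (3.625, 3), r² = 10.890625.
Area = π·r² = π·10.890625 ≈ 34.214.

34.214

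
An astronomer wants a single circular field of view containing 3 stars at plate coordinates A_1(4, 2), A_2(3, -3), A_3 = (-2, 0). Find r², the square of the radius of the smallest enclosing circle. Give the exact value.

1105/98

Side lengths²: A_1A_2² = 26, A_1A_3² = 40, A_2A_3² = 34.
Since A_1A_3² = 40 < 34 + 26 = 60, the triangle is acute, so the smallest enclosing circle is the circumcircle.
Circumcentre = (19/14, -1/14), r² = 1105/98.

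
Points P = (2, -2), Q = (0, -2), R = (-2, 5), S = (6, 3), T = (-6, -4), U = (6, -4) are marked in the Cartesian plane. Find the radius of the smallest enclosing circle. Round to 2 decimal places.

6.95

The farthest pair is S–T with squared distance 193. The circle on this segment as diameter has centre (0, -0.5) and r² = 193/4 = 48.25.
Check P: distance² to centre = 6.25 ≤ 48.25, so it lies inside.
All remaining points lie in this disk, and no smaller disk contains both endpoints, so this is the minimum enclosing circle.
r = √(48.25) ≈ 6.95.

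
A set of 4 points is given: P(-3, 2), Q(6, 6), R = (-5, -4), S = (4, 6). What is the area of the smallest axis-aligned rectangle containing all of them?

110

x ranges over [-5, 6], width 11.
y ranges over [-4, 6], height 10.
Area = 11 × 10 = 110.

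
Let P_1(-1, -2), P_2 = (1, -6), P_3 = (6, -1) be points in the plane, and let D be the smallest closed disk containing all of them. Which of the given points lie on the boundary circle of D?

P_1, P_2, P_3

Side lengths²: P_1P_2² = 20, P_1P_3² = 50, P_2P_3² = 50.
Since P_2P_3² = 50 < 50 + 20 = 70, the triangle is acute, so the smallest enclosing circle is the circumcircle.
Circumcentre = (8/3, -8/3), r² = 125/9.
The points at distance exactly r from the centre are P_1, P_2, P_3 — 3 points.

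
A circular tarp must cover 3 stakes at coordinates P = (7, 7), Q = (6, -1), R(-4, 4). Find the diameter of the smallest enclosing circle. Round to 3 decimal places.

Side lengths²: PQ² = 65, PR² = 130, QR² = 125.
Since PR² = 130 < 125 + 65 = 190, the triangle is acute, so the smallest enclosing circle is the circumcircle.
Circumcentre = (69/34, 121/34), r² = 21125/578.
Diameter = 2r = 2√(21125/578) ≈ 12.091.

12.091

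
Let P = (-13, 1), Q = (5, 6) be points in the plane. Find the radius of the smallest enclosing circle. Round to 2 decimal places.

The smallest circle enclosing two points has them as diameter endpoints.
Centre = midpoint = (-4, 3.5); r² = |PQ|²/4 = 349/4 = 87.25.
r = √(87.25) ≈ 9.34.

9.34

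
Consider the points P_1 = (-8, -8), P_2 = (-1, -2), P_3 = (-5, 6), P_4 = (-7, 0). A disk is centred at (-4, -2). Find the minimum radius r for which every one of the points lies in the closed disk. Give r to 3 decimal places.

The required radius is the distance from (-4, -2) to the farthest point.
Squared distances: 52, 9, 65, 13.
Maximum is 65, attained at P_3.
r = √65 ≈ 8.062.

8.062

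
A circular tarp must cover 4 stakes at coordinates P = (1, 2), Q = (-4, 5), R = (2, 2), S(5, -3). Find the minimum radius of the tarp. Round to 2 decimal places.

The minimum enclosing circle of a finite set is fixed by two of the points (as a diameter) or three (as a circumcircle).
The farthest pair is Q–S with squared distance 145. The circle on this segment as diameter has centre (0.5, 1) and r² = 145/4 = 36.25.
Check P: distance² to centre = 1.25 ≤ 36.25, so it lies inside.
All remaining points lie in this disk, and no smaller disk contains both endpoints, so this is the minimum enclosing circle.
r = √(36.25) ≈ 6.02.

6.02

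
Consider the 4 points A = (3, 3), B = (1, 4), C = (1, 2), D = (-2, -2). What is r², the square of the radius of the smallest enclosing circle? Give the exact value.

12.5

The minimum enclosing circle of a finite set is fixed by two of the points (as a diameter) or three (as a circumcircle).
The farthest pair is A–D with squared distance 50. The circle on this segment as diameter has centre (0.5, 0.5) and r² = 50/4 = 12.5.
Check B: distance² to centre = 12.5 ≤ 12.5, so it lies inside.
All remaining points lie in this disk, and no smaller disk contains both endpoints, so this is the minimum enclosing circle.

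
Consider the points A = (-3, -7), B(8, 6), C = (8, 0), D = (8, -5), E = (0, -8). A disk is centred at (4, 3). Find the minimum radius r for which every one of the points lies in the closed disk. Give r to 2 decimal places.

The required radius is the distance from (4, 3) to the farthest point.
Squared distances: 149, 25, 25, 80, 137.
Maximum is 149, attained at A.
r = √149 ≈ 12.21.

12.21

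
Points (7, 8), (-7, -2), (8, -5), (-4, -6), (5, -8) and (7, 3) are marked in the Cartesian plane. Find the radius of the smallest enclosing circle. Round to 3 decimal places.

9.122

A smallest enclosing disk is always determined by at most three of the input points on its boundary.
The minimum enclosing circle is determined by three boundary points: (7, 8), (-7, -2), (5, -8).
Their circumcentre is (30/17, 9/17) with r² = 24050/289.
The farthest remaining point (-4, -6) is at distance² 21925/289 ≤ 24050/289.
r = √(24050/289) ≈ 9.122.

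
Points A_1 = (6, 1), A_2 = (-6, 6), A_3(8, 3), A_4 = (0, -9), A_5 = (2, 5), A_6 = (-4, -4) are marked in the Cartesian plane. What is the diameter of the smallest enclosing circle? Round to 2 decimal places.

A smallest enclosing disk is always determined by at most three of the input points on its boundary.
The minimum enclosing circle is determined by three boundary points: A_2, A_3, A_4.
Their circumcentre is (-0.03125, -0.3125) with r² = 75.4736328125.
The farthest remaining point A_1 is at distance² 38.0986328125 ≤ 75.4736328125.
Diameter = 2r = 2√(75.4736328125) ≈ 17.38.

17.38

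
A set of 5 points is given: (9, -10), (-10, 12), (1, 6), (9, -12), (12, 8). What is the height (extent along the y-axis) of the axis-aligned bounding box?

max y = 12, min y = -12, so height = 24.

24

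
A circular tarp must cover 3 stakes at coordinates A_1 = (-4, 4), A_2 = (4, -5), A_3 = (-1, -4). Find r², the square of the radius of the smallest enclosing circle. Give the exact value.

Side lengths²: A_1A_2² = 145, A_1A_3² = 73, A_2A_3² = 26.
Since A_1A_2² = 145 ≥ 73 + 26 = 99, the angle opposite A_1A_2 is not acute, so the smallest enclosing circle has A_1A_2 as diameter.
Centre = midpoint of A_1A_2 = (0, -0.5), r² = 145/4 = 36.25.

36.25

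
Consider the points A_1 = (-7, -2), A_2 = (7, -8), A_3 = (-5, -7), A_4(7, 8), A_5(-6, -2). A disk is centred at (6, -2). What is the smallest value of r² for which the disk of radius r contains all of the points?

169

The required radius is the distance from (6, -2) to the farthest point.
Squared distances: 169, 37, 146, 101, 144.
Maximum is 169, attained at A_1.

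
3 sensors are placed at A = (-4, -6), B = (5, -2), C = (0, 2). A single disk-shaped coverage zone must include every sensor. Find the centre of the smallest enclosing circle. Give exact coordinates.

Side lengths²: AB² = 97, AC² = 80, BC² = 41.
Since AB² = 97 < 80 + 41 = 121, the triangle is acute, so the smallest enclosing circle is the circumcircle.
Circumcentre = (1/14, -85/28), r² = 19885/784.
Centre = (1/14, -85/28).

(1/14, -85/28)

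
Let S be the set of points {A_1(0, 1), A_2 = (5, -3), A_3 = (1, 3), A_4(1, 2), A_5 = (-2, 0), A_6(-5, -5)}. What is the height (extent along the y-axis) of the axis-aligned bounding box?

8

max y = 3, min y = -5, so height = 8.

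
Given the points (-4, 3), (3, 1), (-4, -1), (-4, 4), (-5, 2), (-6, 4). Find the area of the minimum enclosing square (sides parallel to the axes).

The bounding box has width 9 and height 5.
An axis-aligned square enclosing the set must have side ≥ max(width, height).
So the minimum side is max(9, 5) = 9.
Area = 9² = 81.

81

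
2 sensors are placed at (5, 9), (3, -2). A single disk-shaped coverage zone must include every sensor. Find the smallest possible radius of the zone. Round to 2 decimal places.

5.59

The smallest circle enclosing two points has them as diameter endpoints.
Centre = midpoint = (4, 3.5); r² = |(5, 9)−(3, -2)|²/4 = 125/4 = 31.25.
r = √(31.25) ≈ 5.59.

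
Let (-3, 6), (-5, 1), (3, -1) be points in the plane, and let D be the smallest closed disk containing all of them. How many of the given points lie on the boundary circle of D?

3

Call the three points A, B, C in the order given.
Side lengths²: AB² = 29, AC² = 85, BC² = 68.
Since AC² = 85 < 68 + 29 = 97, the triangle is acute, so the smallest enclosing circle is the circumcircle.
Circumcentre = (-21/44, 23/11), r² = 41905/1936.
The points at distance exactly r from the centre are (-3, 6), (-5, 1), (3, -1) — 3 points.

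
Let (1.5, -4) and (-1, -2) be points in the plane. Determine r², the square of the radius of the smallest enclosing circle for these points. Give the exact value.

2.5625

The smallest circle enclosing two points has them as diameter endpoints.
Centre = midpoint = (0.25, -3); r² = |(1.5, -4)−(-1, -2)|²/4 = 10.25/4 = 2.5625.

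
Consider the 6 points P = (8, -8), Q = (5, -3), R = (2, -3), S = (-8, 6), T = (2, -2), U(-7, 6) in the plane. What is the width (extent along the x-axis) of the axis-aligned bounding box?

max x = 8, min x = -8, so width = 16.

16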